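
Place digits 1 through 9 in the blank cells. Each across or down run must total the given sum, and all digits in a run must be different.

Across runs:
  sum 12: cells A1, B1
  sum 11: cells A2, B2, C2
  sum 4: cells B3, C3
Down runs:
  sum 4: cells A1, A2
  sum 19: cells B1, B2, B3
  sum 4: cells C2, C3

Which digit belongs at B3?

3

4 in 2 cells must be {1,3}.
The 12 across and the 4 down share only 3, so A1 = 3.
B1 = 12 − 3 = 9 completes the 12 across.
A2 = 4 − 3 = 1 completes the 4 down.
C2 = 3: the only remaining digit allowed by both the 11 across and the 4 down.
B3 = 3: the only remaining digit allowed by both the 4 across and the 19 down.
C3 = 4 − 3 = 1 completes the 4 across.
B2 = 11 − 4 = 7 completes the 11 across.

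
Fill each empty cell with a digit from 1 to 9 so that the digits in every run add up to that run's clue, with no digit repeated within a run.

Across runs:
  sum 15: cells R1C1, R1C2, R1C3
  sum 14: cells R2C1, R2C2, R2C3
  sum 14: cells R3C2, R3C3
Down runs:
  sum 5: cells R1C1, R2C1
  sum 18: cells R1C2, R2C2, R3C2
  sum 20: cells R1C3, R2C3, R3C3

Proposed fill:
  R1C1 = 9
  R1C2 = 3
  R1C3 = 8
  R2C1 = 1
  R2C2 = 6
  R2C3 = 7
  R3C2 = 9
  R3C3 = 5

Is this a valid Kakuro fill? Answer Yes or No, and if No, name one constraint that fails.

No — the down run R1C1–R2C1 sums to 10, not 5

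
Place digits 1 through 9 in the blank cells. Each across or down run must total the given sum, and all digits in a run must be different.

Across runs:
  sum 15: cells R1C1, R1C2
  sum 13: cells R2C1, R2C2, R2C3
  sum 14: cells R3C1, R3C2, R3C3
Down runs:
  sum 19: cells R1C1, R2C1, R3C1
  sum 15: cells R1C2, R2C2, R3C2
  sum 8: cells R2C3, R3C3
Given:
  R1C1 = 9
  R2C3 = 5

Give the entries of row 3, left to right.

4 7 3

R1C2 = 15 − 9 = 6 completes the 15 across.
R3C3 = 8 − 5 = 3 completes the 8 down.
Nothing is forced directly, so branch on R2C1, whose candidates are 2 or 6 or 7. If R2C1 = 2: then R2C2 would have to be in {6} for the 13 across but in {1,2,4,5,7,8} for the 15 down — contradiction. If R2C1 = 7: that forces R2C2 = 1, after which R3C1 would have to be in {2,4,5,6,7,9} for the 14 across but in {3} for the 19 down — contradiction. So R2C1 = 6.
R2C2 = 13 − 11 = 2 completes the 13 across.
R3C1 = 19 − 15 = 4 completes the 19 down.
R3C2 = 14 − 7 = 7 completes the 14 across.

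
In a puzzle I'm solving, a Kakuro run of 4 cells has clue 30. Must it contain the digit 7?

Yes

The only way to make 30 from 4 distinct digits is {6,7,8,9}, which contains 7.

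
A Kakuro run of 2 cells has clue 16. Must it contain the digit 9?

The only way to make 16 from 2 distinct digits is {7,9}, which contains 9.

Yes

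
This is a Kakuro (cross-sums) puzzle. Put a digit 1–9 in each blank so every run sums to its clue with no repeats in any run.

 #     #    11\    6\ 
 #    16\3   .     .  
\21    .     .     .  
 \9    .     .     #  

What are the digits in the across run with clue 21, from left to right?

9 8 4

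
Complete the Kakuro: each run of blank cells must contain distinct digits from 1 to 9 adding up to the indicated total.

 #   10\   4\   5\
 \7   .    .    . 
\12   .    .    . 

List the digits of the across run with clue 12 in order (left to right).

7 in 3 cells must be {1,2,4}; 4 in 2 cells must be {1,3}.
The 7 across and the 4 down share only 1, so R1C2 = 1.
R2C2 = 4 − 1 = 3 completes the 4 down.
Nothing is forced directly, so branch on R1C1, whose candidates are 2 or 4. If R1C1 = 4: that forces R1C3 = 2, after which R2C1 would have to be in {1,2,4,5,7,8} for the 12 across but in {6} for the 10 down — contradiction. So R1C1 = 2.
R1C3 = 7 − 3 = 4 completes the 7 across.
R2C1 = 10 − 2 = 8 completes the 10 down.
R2C3 = 12 − 11 = 1 completes the 12 across.

8, 3, 1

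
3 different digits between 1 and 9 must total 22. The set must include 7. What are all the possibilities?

{6,7,9}

3 distinct digits from 1–9 sum between 6 and 24.
Keeping only sets containing 7.
Only one set works: {6,7,9}.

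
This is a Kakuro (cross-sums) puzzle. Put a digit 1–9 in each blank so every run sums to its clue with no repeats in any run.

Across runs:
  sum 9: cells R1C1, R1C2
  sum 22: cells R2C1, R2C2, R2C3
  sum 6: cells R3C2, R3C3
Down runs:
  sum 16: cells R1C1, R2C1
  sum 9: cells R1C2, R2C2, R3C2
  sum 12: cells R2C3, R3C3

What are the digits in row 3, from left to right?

16 in 2 cells must be {7,9}.
The 9 across and the 16 down share only 7, so R1C1 = 7.
R1C2 = 9 − 7 = 2 completes the 9 across.
R2C1 = 16 − 7 = 9 completes the 16 down.
R2C2 = 6: the only remaining digit allowed by both the 22 across and the 9 down.
R2C3 = 22 − 15 = 7 completes the 22 across.
R3C2 = 9 − 8 = 1 completes the 9 down.
R3C3 = 6 − 1 = 5 completes the 6 across.

1 5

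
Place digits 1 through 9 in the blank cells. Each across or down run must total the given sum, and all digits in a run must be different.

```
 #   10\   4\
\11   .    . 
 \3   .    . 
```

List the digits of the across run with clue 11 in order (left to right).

8 3

3 in 2 cells must be {1,2}; 4 in 2 cells must be {1,3}.
The 11 across and the 4 down share only 3, so R1C2 = 3.
R2C2 = 4 − 3 = 1 completes the 4 down.
R1C1 = 11 − 3 = 8 completes the 11 across.
R2C1 = 3 − 1 = 2 completes the 3 across.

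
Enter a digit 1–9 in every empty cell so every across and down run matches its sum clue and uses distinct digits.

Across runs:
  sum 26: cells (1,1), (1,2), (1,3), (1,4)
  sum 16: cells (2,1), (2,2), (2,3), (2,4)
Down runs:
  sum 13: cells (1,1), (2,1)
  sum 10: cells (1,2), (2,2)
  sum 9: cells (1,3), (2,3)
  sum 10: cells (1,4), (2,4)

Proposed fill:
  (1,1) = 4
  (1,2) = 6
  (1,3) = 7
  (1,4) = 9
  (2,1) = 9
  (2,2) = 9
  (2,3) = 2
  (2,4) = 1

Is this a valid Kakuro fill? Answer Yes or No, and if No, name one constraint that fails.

No — the across run (2,1)–(2,4) sums to 21, not 16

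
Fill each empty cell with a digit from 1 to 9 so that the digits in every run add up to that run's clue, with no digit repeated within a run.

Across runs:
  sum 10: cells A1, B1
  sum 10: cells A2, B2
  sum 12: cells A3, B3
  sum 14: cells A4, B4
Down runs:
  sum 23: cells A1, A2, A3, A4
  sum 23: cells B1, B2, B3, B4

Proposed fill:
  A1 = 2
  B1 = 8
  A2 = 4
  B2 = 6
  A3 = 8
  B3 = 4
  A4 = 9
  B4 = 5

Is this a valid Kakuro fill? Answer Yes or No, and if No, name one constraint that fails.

Yes

Across: 2+8=10; 4+6=10; 8+4=12; 9+5=14. Down: 2+4+8+9=23; 8+6+4+5=23. No digit repeats within any run.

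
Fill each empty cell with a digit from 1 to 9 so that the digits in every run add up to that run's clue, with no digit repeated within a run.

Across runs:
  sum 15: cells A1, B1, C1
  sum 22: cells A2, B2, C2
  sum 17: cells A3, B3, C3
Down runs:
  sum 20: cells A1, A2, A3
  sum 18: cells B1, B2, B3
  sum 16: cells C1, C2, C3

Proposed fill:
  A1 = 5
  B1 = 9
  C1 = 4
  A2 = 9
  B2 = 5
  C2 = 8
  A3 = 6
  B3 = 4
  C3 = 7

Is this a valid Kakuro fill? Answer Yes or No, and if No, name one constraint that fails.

No — the across run A1–C1 sums to 18, not 15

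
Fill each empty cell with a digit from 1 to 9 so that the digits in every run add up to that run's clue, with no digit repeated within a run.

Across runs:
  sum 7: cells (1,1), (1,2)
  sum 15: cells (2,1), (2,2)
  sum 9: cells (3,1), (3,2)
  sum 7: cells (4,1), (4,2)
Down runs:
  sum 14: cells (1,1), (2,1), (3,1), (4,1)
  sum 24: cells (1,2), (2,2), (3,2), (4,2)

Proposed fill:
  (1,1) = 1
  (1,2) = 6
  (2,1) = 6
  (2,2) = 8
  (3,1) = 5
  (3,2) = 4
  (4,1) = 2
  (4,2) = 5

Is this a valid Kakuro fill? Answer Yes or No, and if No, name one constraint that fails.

No — the down run (1,2)–(4,2) sums to 23, not 24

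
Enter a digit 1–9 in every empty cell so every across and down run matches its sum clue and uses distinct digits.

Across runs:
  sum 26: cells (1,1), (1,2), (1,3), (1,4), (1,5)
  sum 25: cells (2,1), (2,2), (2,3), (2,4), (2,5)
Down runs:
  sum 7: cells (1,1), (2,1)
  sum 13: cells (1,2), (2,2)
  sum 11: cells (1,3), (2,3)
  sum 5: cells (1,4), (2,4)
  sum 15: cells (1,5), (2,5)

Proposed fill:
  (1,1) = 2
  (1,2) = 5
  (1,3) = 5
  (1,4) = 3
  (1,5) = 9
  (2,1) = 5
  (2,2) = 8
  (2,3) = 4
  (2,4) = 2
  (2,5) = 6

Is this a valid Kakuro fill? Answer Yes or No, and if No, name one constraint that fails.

No — the down run (1,3)–(2,3) sums to 9, not 11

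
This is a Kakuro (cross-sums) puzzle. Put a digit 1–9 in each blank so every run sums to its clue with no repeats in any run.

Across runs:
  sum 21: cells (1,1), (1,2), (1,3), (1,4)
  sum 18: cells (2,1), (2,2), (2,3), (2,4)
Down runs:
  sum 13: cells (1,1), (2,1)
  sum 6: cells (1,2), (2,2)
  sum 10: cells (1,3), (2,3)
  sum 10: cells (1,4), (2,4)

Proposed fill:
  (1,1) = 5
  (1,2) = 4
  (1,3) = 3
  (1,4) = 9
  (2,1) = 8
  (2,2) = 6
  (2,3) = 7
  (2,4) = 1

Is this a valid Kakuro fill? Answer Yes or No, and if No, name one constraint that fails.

No — the across run (2,1)–(2,4) sums to 22, not 18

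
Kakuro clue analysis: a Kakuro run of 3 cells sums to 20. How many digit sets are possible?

4

3 distinct digits from 1–9 sum between 6 and 24.
Enumerating: {3,8,9}, {4,7,9}, {5,6,9}, {5,7,8}.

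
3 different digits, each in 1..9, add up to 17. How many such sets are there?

7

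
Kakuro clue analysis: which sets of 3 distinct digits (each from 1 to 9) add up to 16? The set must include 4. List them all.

{3,4,9}; {4,5,7}

3 distinct digits from 1–9 sum between 6 and 24.
Keeping only sets containing 4.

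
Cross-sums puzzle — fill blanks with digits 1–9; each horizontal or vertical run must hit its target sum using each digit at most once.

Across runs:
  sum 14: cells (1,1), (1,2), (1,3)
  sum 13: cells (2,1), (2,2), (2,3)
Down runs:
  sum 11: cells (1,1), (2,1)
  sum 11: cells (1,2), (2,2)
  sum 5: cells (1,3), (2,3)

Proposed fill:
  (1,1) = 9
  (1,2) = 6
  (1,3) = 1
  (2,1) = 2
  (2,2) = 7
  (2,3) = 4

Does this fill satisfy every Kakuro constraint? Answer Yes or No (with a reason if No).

No — the down run (1,2)–(2,2) sums to 13, not 11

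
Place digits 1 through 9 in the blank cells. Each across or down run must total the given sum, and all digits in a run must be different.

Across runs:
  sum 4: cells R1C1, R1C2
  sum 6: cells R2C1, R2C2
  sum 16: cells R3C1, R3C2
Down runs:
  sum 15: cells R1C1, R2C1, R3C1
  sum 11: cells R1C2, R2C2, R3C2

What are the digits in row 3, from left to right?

4 in 2 cells must be {1,3}; 16 in 2 cells must be {7,9}.
The 16 across and the 11 down share only 7, so R3C2 = 7.
Given what's placed, R2C2 must be 1 to fit the 6 across and 11 down.
R3C1 = 16 − 7 = 9 completes the 16 across.
R1C1 = 1: the only remaining digit allowed by both the 4 across and the 15 down.
R1C2 = 4 − 1 = 3 completes the 4 across.
R2C1 = 6 − 1 = 5 completes the 6 across.

9, 7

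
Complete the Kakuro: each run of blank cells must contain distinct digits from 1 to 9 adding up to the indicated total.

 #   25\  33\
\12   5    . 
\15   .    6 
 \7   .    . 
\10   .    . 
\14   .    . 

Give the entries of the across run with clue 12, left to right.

5 7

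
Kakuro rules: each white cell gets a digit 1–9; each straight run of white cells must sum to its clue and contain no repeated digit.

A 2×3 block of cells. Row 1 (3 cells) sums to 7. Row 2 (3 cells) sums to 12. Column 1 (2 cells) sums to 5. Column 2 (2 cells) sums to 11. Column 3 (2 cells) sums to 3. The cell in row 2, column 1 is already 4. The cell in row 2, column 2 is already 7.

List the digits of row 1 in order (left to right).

1 4 2

7 in 3 cells must be {1,2,4}; 3 in 2 cells must be {1,2}.
(1,1) = 5 − 4 = 1 completes the 5 down.
(1,2) = 11 − 7 = 4 completes the 11 down.
(1,3) = 7 − 5 = 2 completes the 7 across.
(2,3) = 12 − 11 = 1 completes the 12 across.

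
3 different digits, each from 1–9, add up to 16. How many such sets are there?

3 distinct digits from 1–9 sum between 6 and 24.

8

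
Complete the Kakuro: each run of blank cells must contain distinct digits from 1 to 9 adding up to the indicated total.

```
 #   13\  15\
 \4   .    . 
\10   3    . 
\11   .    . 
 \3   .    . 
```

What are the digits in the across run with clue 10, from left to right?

4 in 2 cells must be {1,3}; 3 in 2 cells must be {1,2}.
R1C1 = 1: the only remaining digit allowed by both the 4 across and the 13 down.
R1C2 = 4 − 1 = 3 completes the 4 across.
R2C2 = 10 − 3 = 7 completes the 10 across.
Given what's placed, R3C2 must be 4 to fit the 11 across and 15 down.
Given what's placed, R4C1 must be 2 to fit the 3 across and 13 down.
R4C2 = 3 − 2 = 1 completes the 3 across.
R3C1 = 11 − 4 = 7 completes the 11 across.

3 7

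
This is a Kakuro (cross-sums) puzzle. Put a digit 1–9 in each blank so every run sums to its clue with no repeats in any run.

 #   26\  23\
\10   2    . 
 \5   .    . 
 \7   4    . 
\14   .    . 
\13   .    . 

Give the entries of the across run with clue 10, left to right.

R1C2 = 10 − 2 = 8 completes the 10 across.
Given what's placed, R2C1 must be 3 to fit the 5 across and 26 down.
R2C2 = 5 − 3 = 2 completes the 5 across.
R3C2 = 7 − 4 = 3 completes the 7 across.
Nothing is forced directly, so branch on R4C1, whose candidates are 8 or 9. If R4C1 = 9: then R4C2 would have to be in {5} for the 14 across but in {1,4,6,9} for the 23 down — contradiction. So R4C1 = 8.
R4C2 = 14 − 8 = 6 completes the 14 across.
R5C1 = 26 − 17 = 9 completes the 26 down.
R5C2 = 13 − 9 = 4 completes the 13 across.

2, 8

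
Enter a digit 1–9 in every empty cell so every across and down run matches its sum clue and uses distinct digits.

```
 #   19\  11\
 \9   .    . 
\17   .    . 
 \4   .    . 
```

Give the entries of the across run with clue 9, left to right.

17 in 2 cells must be {8,9}; 4 in 2 cells must be {1,3}.
The 17 across and the 11 down share only 8, so R2C2 = 8.
The 4 across and the 19 down share only 3, so R3C1 = 3.
R3C2 = 4 − 3 = 1 completes the 4 across.
R1C1 = 7: the only remaining digit allowed by both the 9 across and the 19 down.
R1C2 = 9 − 7 = 2 completes the 9 across.
R2C1 = 17 − 8 = 9 completes the 17 across.

7 2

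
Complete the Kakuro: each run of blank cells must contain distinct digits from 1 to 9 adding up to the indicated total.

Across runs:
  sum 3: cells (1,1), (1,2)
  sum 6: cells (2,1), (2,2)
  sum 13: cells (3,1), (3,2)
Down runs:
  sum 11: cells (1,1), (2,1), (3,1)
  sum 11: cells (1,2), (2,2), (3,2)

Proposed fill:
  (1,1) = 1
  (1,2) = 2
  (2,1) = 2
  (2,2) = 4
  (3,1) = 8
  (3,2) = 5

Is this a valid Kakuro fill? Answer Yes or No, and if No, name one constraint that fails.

Yes

Across: 1+2=3; 2+4=6; 8+5=13. Down: 1+2+8=11; 2+4+5=11. No digit repeats within any run.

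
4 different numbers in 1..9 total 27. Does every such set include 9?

Every partition of 27 into 4 distinct digits includes 9: {3,7,8,9}, {4,6,8,9}, {5,6,7,9}.

Yes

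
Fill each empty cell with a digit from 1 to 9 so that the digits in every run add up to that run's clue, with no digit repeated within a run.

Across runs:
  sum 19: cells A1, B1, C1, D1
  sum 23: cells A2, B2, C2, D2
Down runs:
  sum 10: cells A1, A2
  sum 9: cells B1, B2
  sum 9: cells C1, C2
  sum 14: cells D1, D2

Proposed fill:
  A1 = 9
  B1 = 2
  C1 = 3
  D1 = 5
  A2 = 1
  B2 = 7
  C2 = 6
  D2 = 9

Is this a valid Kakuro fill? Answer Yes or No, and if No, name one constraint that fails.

Across: 9+2+3+5=19; 1+7+6+9=23. Down: 9+1=10; 2+7=9; 3+6=9; 5+9=14. No digit repeats within any run.

Yes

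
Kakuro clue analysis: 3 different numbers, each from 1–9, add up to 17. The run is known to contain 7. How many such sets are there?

3 distinct digits from 1–9 sum between 6 and 24.
Keeping only sets containing 7.
Enumerating: {1,7,9}, {2,7,8}, {4,6,7}.

3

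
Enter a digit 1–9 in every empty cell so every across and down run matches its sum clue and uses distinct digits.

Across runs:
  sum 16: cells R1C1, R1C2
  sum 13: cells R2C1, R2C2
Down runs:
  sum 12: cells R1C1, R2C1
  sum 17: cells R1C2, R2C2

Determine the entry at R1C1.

7

16 in 2 cells must be {7,9}; 17 in 2 cells must be {8,9}.
The 16 across and the 17 down share only 9, so R1C2 = 9.
R2C2 = 17 − 9 = 8 completes the 17 down.
R1C1 = 16 − 9 = 7 completes the 16 across.
R2C1 = 13 − 8 = 5 completes the 13 across.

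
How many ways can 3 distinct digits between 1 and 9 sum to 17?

7

3 distinct digits from 1–9 sum between 6 and 24.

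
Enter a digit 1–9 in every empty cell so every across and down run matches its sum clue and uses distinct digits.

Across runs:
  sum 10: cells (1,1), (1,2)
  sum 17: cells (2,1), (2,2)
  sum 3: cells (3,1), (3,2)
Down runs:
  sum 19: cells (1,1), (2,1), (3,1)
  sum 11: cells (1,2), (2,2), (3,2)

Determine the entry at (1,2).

2

17 in 2 cells must be {8,9}; 3 in 2 cells must be {1,2}.
The 17 across and the 11 down share only 8, so (2,2) = 8.
The 3 across and the 19 down share only 2, so (3,1) = 2.
(3,2) = 3 − 2 = 1 completes the 3 across.
(1,2) = 11 − 9 = 2 completes the 11 down.
(2,1) = 17 − 8 = 9 completes the 17 across.
(1,1) = 10 − 2 = 8 completes the 10 across.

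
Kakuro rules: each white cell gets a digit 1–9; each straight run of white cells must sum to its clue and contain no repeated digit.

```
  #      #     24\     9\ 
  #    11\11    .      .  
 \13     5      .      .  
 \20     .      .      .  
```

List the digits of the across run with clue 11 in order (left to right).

8 3

24 in 3 cells must be {7,8,9}.
R2C2 = 7: the only remaining digit allowed by both the 13 across and the 24 down.
R2C3 = 13 − 12 = 1 completes the 13 across.
R3C1 = 11 − 5 = 6 completes the 11 down.
R3C2 = 9: the only remaining digit allowed by both the 20 across and the 24 down.
R3C3 = 20 − 15 = 5 completes the 20 across.
R1C2 = 24 − 16 = 8 completes the 24 down.
R1C3 = 11 − 8 = 3 completes the 11 across.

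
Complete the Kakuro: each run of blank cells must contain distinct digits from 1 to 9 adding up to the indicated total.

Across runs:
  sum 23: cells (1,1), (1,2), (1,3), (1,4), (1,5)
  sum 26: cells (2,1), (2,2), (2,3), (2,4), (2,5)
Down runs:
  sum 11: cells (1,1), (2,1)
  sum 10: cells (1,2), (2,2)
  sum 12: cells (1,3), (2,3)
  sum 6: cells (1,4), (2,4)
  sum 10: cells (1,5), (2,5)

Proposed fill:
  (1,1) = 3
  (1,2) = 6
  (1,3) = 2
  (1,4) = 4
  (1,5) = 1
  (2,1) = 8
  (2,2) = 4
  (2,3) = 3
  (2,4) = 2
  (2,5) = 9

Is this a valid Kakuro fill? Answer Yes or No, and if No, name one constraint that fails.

No — the across run (1,1)–(1,5) sums to 16, not 23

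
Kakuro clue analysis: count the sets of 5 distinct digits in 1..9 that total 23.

5 distinct digits from 1–9 sum between 15 and 35.

11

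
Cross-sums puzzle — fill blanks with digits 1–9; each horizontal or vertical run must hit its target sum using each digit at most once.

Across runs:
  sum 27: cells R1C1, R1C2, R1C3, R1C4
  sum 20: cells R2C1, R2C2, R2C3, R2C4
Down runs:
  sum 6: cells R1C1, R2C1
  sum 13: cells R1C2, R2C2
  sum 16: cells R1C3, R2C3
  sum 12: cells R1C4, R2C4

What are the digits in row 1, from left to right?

5, 6, 7, 9

16 in 2 cells must be {7,9}.
Nothing is forced directly, so branch on R1C1, whose candidates are 4 or 5. If R1C1 = 4: that forces R1C3 = 9, R1C4 = 8, R2C1 = 2, R2C3 = 7, after which R2C4 would have to be in {3,5,6,8} for the 20 across but in {4} for the 12 down — contradiction. So R1C1 = 5.
R2C1 = 6 − 5 = 1 completes the 6 down.
Nothing is forced directly, so branch on R1C3, whose candidates are 7 or 9. If R1C3 = 9: that forces R1C4 = 7, R2C3 = 7, after which R2C4 would have to be in {3,4,8,9} for the 20 across but in {5} for the 12 down — contradiction. So R1C3 = 7.
R1C4 = 9: the only remaining digit allowed by both the 27 across and the 12 down.
R2C3 = 16 − 7 = 9 completes the 16 down.
R2C4 = 12 − 9 = 3 completes the 12 down.
R1C2 = 27 − 21 = 6 completes the 27 across.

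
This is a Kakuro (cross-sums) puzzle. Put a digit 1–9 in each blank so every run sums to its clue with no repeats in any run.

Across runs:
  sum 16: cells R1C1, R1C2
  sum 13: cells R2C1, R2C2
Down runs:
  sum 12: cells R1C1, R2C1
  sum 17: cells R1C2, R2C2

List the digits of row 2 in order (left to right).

16 in 2 cells must be {7,9}; 17 in 2 cells must be {8,9}.
The 16 across and the 17 down share only 9, so R1C2 = 9.
R2C2 = 17 − 9 = 8 completes the 17 down.
R1C1 = 16 − 9 = 7 completes the 16 across.
R2C1 = 13 − 8 = 5 completes the 13 across.

5 8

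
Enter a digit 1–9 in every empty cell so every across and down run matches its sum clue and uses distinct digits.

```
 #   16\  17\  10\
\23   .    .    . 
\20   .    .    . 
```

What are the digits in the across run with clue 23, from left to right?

9 8 6

23 in 3 cells must be {6,8,9}; 16 in 2 cells must be {7,9}; 17 in 2 cells must be {8,9}.
The 23 across and the 16 down share only 9, so R1C1 = 9.
Given what's placed, R1C2 must be 8 to fit the 23 across and 17 down.
R1C3 = 23 − 17 = 6 completes the 23 across.
R2C1 = 16 − 9 = 7 completes the 16 down.
R2C2 = 17 − 8 = 9 completes the 17 down.
R2C3 = 20 − 16 = 4 completes the 20 across.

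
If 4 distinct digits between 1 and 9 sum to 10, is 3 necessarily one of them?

Yes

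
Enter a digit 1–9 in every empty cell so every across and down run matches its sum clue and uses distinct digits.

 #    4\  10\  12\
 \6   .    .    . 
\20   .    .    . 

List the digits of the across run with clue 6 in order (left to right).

6 in 3 cells must be {1,2,3}; 4 in 2 cells must be {1,3}.
The 6 across and the 12 down share only 3, so R1C3 = 3.
The 20 across and the 4 down share only 3, so R2C1 = 3.
R2C3 = 12 − 3 = 9 completes the 12 down.
R1C1 = 4 − 3 = 1 completes the 4 down.
R1C2 = 6 − 4 = 2 completes the 6 across.
R2C2 = 20 − 12 = 8 completes the 20 across.

1, 2, 3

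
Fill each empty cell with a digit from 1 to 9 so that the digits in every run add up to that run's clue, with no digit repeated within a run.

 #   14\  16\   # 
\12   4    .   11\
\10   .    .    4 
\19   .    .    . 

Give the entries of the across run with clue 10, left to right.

1 5 4

R1C2 = 12 − 4 = 8 completes the 12 across.
R2C1 = 1: the only remaining digit allowed by both the 10 across and the 14 down.
R2C2 = 10 − 5 = 5 completes the 10 across.
R3C1 = 14 − 5 = 9 completes the 14 down.
R3C2 = 16 − 13 = 3 completes the 16 down.
R3C3 = 19 − 12 = 7 completes the 19 across.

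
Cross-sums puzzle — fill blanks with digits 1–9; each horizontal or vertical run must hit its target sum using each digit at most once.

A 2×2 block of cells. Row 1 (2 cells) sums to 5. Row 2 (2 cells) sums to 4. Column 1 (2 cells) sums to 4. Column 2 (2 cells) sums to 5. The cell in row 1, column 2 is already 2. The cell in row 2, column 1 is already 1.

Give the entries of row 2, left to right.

1, 3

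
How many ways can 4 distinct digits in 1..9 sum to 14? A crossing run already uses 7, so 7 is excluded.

4 distinct digits from 1–9 sum between 10 and 30.
Dropping sets that contain 7.
Enumerating: {1,2,3,8}, {1,2,5,6}, {1,3,4,6}, {2,3,4,5}.

4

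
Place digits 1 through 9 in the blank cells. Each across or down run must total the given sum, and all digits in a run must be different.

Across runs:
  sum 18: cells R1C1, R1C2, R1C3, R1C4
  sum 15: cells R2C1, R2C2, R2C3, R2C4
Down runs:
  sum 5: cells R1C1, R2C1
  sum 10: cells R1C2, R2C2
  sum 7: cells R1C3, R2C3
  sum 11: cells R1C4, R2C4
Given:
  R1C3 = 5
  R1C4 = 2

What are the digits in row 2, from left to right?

1 3 2 9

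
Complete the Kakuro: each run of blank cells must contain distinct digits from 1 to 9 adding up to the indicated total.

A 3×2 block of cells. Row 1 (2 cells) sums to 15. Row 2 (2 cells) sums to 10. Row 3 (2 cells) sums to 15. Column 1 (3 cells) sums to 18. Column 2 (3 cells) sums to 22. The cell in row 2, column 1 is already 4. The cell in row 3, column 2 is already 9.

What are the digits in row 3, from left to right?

6 9

(2,2) = 10 − 4 = 6 completes the 10 across.
(3,1) = 15 − 9 = 6 completes the 15 across.
(1,1) = 18 − 10 = 8 completes the 18 down.
(1,2) = 15 − 8 = 7 completes the 15 across.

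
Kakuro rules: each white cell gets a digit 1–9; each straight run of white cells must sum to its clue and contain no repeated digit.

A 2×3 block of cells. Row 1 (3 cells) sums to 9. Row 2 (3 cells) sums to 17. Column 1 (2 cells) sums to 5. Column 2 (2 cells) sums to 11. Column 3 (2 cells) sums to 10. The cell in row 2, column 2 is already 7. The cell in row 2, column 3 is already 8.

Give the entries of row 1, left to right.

(1,2) = 11 − 7 = 4 completes the 11 down.
(1,3) = 10 − 8 = 2 completes the 10 down.
(2,1) = 17 − 15 = 2 completes the 17 across.
(1,1) = 9 − 6 = 3 completes the 9 across.

3 4 2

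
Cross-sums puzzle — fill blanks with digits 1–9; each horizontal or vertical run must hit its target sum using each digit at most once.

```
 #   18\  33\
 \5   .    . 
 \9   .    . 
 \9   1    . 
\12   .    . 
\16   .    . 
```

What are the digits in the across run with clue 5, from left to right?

2, 3

16 in 2 cells must be {7,9}.
R3C2 = 9 − 1 = 8 completes the 9 across.
R5C1 = 7: the only remaining digit allowed by both the 16 across and the 18 down.
R5C2 = 16 − 7 = 9 completes the 16 across.
Nothing is forced directly, so branch on R1C1, whose candidates are 2 or 3. If R1C1 = 3: then R1C2 would have to be in {2} for the 5 across but in {3,4,5,6,7} for the 33 down — contradiction. So R1C1 = 2.
R1C2 = 5 − 2 = 3 completes the 5 across.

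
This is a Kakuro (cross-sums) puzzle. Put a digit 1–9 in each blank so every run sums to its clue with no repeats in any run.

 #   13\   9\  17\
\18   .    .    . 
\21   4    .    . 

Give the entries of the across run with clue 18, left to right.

17 in 2 cells must be {8,9}.
R1C1 = 13 − 4 = 9 completes the 13 down.
Given what's placed, R1C3 must be 8 to fit the 18 across and 17 down.
Given what's placed, R2C2 must be 8 to fit the 21 across and 9 down.
R2C3 = 21 − 12 = 9 completes the 21 across.
R1C2 = 18 − 17 = 1 completes the 18 across.

9, 1, 8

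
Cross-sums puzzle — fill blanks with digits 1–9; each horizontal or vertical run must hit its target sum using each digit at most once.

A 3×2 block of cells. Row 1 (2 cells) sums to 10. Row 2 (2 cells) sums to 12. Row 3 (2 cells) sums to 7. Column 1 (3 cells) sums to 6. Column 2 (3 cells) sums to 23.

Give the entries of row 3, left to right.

1 6

6 in 3 cells must be {1,2,3}; 23 in 3 cells must be {6,8,9}.
The 12 across and the 6 down share only 3, so (2,1) = 3.
(2,2) = 12 − 3 = 9 completes the 12 across.
Given what's placed, (3,2) must be 6 to fit the 7 across and 23 down.
(1,2) = 23 − 15 = 8 completes the 23 down.
(3,1) = 7 − 6 = 1 completes the 7 across.
(1,1) = 10 − 8 = 2 completes the 10 across.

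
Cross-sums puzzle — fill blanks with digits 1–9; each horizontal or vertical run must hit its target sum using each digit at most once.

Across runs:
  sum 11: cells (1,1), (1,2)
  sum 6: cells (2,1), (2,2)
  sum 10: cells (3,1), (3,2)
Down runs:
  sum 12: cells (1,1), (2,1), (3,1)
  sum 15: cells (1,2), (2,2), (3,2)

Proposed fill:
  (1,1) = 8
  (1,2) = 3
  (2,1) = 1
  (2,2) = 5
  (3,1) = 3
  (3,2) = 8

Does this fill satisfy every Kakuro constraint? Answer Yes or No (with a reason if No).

No — the down run (1,2)–(3,2) sums to 16, not 15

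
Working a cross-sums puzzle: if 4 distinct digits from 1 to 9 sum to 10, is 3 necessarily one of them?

Yes

The only way to make 10 from 4 distinct digits is {1,2,3,4}, which contains 3.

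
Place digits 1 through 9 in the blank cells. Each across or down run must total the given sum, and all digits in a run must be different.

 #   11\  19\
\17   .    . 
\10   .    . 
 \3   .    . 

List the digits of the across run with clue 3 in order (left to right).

1 2

17 in 2 cells must be {8,9}; 3 in 2 cells must be {1,2}.
The 17 across and the 11 down share only 8, so R1C1 = 8.
R1C2 = 17 − 8 = 9 completes the 17 across.
Given what's placed, R3C2 must be 2 to fit the 3 across and 19 down.
R2C2 = 19 − 11 = 8 completes the 19 down.
R3C1 = 3 − 2 = 1 completes the 3 across.
R2C1 = 10 − 8 = 2 completes the 10 across.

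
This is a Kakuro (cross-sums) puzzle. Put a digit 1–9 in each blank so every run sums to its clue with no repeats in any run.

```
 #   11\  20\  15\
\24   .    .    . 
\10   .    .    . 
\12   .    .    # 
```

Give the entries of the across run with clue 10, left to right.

24 in 3 cells must be {7,8,9}.
Nothing is forced directly, so branch on R1C1, whose candidates are 7 or 8. If R1C1 = 8: then R3C1 would have to be in {3,4,5,7,8,9} for the 12 across but in {1,2} for the 11 down — contradiction. So R1C1 = 7.
Given what's placed, R3C1 must be 3 to fit the 12 across and 11 down.
R3C2 = 12 − 3 = 9 completes the 12 across.
R1C2 = 8: the only remaining digit allowed by both the 24 across and the 20 down.
R1C3 = 24 − 15 = 9 completes the 24 across.
R2C1 = 11 − 10 = 1 completes the 11 down.
R2C2 = 20 − 17 = 3 completes the 20 down.
R2C3 = 10 − 4 = 6 completes the 10 across.

1 3 6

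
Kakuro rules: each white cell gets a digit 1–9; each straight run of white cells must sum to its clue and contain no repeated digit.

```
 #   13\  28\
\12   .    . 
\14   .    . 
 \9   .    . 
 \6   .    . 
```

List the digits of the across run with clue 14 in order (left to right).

5 9

Nothing is forced directly, so branch on R2C1, whose candidates are 5 or 6. If R2C1 = 6: that forces R1C1 = 4, R1C2 = 8, after which R2C2 would have to be in {8} for the 14 across but in {4,5,6,7,9} for the 28 down — contradiction. So R2C1 = 5.
R2C2 = 14 − 5 = 9 completes the 14 across.
Nothing is forced directly, so branch on R1C1, whose candidates are 3 or 4. If R1C1 = 3: then R1C2 would have to be in {9} for the 12 across but in {4,5,6,7,8} for the 28 down — contradiction. So R1C1 = 4.
R1C2 = 12 − 4 = 8 completes the 12 across.
R4C1 = 1: the only remaining digit allowed by both the 6 across and the 13 down.
R4C2 = 6 − 1 = 5 completes the 6 across.
R3C1 = 13 − 10 = 3 completes the 13 down.
R3C2 = 9 − 3 = 6 completes the 9 across.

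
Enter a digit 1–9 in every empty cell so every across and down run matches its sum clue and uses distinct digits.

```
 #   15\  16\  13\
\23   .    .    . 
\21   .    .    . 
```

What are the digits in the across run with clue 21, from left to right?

9, 7, 5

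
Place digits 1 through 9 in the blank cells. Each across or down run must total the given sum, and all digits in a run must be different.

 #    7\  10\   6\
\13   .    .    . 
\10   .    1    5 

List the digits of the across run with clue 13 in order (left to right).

R1C2 = 10 − 1 = 9 completes the 10 down.
R1C3 = 6 − 5 = 1 completes the 6 down.
R2C1 = 10 − 6 = 4 completes the 10 across.
R1C1 = 13 − 10 = 3 completes the 13 across.

3, 9, 1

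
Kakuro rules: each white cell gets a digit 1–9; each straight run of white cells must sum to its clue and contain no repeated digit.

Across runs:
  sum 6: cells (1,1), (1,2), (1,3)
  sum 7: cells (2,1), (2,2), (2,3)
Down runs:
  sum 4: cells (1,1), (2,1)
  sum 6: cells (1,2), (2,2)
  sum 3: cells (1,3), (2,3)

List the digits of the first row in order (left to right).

3, 2, 1

6 in 3 cells must be {1,2,3}; 7 in 3 cells must be {1,2,4}; 4 in 2 cells must be {1,3}.
The 7 across and the 4 down share only 1, so (2,1) = 1.
Given what's placed, (2,3) must be 2 to fit the 7 across and 3 down.
(1,1) = 4 − 1 = 3 completes the 4 down.
(1,3) = 3 − 2 = 1 completes the 3 down.
(2,2) = 7 − 3 = 4 completes the 7 across.
(1,2) = 6 − 4 = 2 completes the 6 across.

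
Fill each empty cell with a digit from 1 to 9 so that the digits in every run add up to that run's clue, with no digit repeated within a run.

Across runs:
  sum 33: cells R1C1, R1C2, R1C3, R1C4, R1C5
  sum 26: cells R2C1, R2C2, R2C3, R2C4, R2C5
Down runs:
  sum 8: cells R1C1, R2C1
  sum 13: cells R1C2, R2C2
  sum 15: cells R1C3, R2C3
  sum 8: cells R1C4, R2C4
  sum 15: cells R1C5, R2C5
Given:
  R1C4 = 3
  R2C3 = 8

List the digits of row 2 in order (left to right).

2 4 8 5 7

R1C3 = 15 − 8 = 7 completes the 15 down.
R2C4 = 8 − 3 = 5 completes the 8 down.
R1C1 = 6: the only remaining digit allowed by both the 33 across and the 8 down.
R2C1 = 8 − 6 = 2 completes the 8 down.
Given what's placed, R2C5 must be 7 to fit the 26 across and 15 down.
R1C5 = 15 − 7 = 8 completes the 15 down.
R2C2 = 26 − 22 = 4 completes the 26 across.
R1C2 = 33 − 24 = 9 completes the 33 across.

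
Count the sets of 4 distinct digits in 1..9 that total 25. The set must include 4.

4 distinct digits from 1–9 sum between 10 and 30.
Keeping only sets containing 4.
Enumerating: {4,5,7,9}, {4,6,7,8}.

2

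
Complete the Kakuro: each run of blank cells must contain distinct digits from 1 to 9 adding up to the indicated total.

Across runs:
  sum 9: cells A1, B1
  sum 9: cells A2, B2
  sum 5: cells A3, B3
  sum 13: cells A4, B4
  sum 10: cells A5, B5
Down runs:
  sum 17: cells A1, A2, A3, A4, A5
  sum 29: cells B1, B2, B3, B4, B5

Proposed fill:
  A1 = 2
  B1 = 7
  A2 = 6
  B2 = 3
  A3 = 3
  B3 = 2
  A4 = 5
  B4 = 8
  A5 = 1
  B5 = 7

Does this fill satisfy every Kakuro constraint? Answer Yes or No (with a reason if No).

No — the across run A5–B5 sums to 8, not 10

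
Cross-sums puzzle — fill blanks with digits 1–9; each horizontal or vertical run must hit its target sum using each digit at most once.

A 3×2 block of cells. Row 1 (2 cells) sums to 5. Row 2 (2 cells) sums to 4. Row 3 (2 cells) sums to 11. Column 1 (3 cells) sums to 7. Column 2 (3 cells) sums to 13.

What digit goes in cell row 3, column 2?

4 in 2 cells must be {1,3}; 7 in 3 cells must be {1,2,4}.
The 4 across and the 7 down share only 1, so (2,1) = 1.
(2,2) = 4 − 1 = 3 completes the 4 across.
Nothing is forced directly, so branch on (1,1), whose candidates are 2 or 4. If (1,1) = 2: then (1,2) would have to be in {3} for the 5 across but in {1,2,4,6,8,9} for the 13 down — contradiction. So (1,1) = 4.
(1,2) = 5 − 4 = 1 completes the 5 across.
(3,1) = 7 − 5 = 2 completes the 7 down.
(3,2) = 11 − 2 = 9 completes the 11 across.

9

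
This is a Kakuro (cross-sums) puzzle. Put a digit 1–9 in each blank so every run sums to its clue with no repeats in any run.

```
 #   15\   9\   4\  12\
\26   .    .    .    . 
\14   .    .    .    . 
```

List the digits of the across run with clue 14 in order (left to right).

4 in 2 cells must be {1,3}.
Only 3 fits R1C3 under both its across sum 26 and down sum 4.
R2C3 = 4 − 3 = 1 completes the 4 down.
Nothing is forced directly, so branch on R1C2, whose candidates are 6 or 8. If R1C2 = 8: that forces R1C4 = 9, after which R2C2 would have to be in {2,3,4,5,6,7,8} for the 14 across but in {1} for the 9 down — contradiction. So R1C2 = 6.
R2C2 = 9 − 6 = 3 completes the 9 down.
No cell is forced outright now. R2C1 can only be 6 or 8 (the digits allowed by both its 14 across and its 15 down). If R2C1 = 8: then R1C1 would have to be in {8,9} for the 26 across but in {7} for the 15 down — contradiction. So R2C1 = 6.
R1C1 = 15 − 6 = 9 completes the 15 down.
R1C4 = 26 − 18 = 8 completes the 26 across.
R2C4 = 14 − 10 = 4 completes the 14 across.

6 3 1 4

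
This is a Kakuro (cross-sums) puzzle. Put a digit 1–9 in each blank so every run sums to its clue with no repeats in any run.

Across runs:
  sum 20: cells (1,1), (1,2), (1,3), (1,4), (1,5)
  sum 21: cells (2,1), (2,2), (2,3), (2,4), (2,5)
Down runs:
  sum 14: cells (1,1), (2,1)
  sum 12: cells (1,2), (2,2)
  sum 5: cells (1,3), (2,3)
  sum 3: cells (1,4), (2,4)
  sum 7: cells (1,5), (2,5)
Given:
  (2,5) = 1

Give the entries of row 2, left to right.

3 in 2 cells must be {1,2}.
(1,5) = 7 − 1 = 6 completes the 7 down.
(2,4) = 2: the only remaining digit allowed by both the 21 across and the 3 down.
(1,4) = 3 − 2 = 1 completes the 3 down.
Given what's placed, (1,1) must be 8 to fit the 20 across and 14 down.
(1,2) = 3: the only remaining digit allowed by both the 20 across and the 12 down.
(1,3) = 20 − 18 = 2 completes the 20 across.
(2,1) = 14 − 8 = 6 completes the 14 down.
(2,2) = 12 − 3 = 9 completes the 12 down.
(2,3) = 21 − 18 = 3 completes the 21 across.

6 9 3 2 1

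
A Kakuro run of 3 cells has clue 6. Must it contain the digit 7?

The only way to make 6 from 3 distinct digits is {1,2,3}, which does not contain 7.

No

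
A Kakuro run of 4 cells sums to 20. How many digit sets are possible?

12

4 distinct digits from 1–9 sum between 10 and 30.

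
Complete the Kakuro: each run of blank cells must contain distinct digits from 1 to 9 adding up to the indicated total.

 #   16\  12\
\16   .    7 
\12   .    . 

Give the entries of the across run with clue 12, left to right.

16 in 2 cells must be {7,9}.
R1C1 = 16 − 7 = 9 completes the 16 across.
R2C1 = 16 − 9 = 7 completes the 16 down.
R2C2 = 12 − 7 = 5 completes the 12 across.

7 5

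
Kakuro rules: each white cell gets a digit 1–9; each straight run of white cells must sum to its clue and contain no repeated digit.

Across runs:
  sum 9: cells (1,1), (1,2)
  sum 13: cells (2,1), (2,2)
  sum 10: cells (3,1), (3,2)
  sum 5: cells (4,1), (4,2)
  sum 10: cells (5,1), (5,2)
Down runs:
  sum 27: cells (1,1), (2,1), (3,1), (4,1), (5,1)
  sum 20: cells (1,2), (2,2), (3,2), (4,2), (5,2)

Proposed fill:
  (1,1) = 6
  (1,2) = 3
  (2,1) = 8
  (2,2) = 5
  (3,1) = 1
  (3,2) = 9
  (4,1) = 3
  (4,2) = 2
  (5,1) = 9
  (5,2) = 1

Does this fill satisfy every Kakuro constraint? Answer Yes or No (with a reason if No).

Yes

Across: 6+3=9; 8+5=13; 1+9=10; 3+2=5; 9+1=10. Down: 6+8+1+3+9=27; 3+5+9+2+1=20. No digit repeats within any run.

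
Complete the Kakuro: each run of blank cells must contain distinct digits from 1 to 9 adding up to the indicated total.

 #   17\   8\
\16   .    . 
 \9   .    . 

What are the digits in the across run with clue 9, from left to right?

16 in 2 cells must be {7,9}; 17 in 2 cells must be {8,9}.
The 16 across and the 17 down share only 9, so R1C1 = 9.
R1C2 = 16 − 9 = 7 completes the 16 across.
R2C1 = 17 − 9 = 8 completes the 17 down.
R2C2 = 9 − 8 = 1 completes the 9 across.

8 1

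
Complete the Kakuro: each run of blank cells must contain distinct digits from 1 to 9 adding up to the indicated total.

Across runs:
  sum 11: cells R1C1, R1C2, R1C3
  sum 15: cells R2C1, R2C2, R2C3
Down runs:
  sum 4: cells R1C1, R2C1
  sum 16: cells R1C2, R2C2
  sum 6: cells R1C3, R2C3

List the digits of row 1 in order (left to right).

3 7 1

4 in 2 cells must be {1,3}; 16 in 2 cells must be {7,9}.
The 11 across and the 16 down share only 7, so R1C2 = 7.
Given what's placed, R1C3 must be 1 to fit the 11 across and 6 down.
R2C2 = 16 − 7 = 9 completes the 16 down.
R2C3 = 6 − 1 = 5 completes the 6 down.
R1C1 = 11 − 8 = 3 completes the 11 across.
R2C1 = 15 − 14 = 1 completes the 15 across.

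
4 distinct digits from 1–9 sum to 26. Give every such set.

{2,7,8,9}; {3,6,8,9}; {4,5,8,9}; {4,6,7,9}; {5,6,7,8}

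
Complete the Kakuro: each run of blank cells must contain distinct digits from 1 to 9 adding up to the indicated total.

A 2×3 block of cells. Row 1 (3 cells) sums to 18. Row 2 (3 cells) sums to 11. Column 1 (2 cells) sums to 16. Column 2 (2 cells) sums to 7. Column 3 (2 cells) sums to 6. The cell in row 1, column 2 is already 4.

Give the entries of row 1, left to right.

16 in 2 cells must be {7,9}.
Given what's placed, (1,1) must be 9 to fit the 18 across and 16 down.
(1,3) = 18 − 13 = 5 completes the 18 across.
(2,1) = 16 − 9 = 7 completes the 16 down.
(2,2) = 7 − 4 = 3 completes the 7 down.
(2,3) = 11 − 10 = 1 completes the 11 across.

9 4 5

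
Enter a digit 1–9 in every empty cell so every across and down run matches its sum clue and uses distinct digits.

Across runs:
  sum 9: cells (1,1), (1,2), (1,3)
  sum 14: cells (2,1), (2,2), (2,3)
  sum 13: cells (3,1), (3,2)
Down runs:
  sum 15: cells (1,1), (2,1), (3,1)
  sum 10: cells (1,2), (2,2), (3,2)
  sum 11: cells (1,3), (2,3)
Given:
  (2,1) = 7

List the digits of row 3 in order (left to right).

No cell is forced outright now. (3,1) can only be 5 or 6 (the digits allowed by both its 13 across and its 15 down). If (3,1) = 5: that forces (1,1) = 3, after which (3,2) would have to be in {8} for the 13 across but in {1,2,3,4,5,6,7} for the 10 down — contradiction. So (3,1) = 6.
(1,1) = 15 − 13 = 2 completes the 15 down.
(3,2) = 13 − 6 = 7 completes the 13 across.
(1,2) = 1: the only remaining digit allowed by both the 9 across and the 10 down.
(1,3) = 9 − 3 = 6 completes the 9 across.
(2,2) = 10 − 8 = 2 completes the 10 down.
(2,3) = 14 − 9 = 5 completes the 14 across.

6 7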